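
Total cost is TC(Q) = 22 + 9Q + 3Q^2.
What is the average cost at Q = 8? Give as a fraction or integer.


TC(8) = 22 + 9*8 + 3*8^2
TC(8) = 22 + 72 + 192 = 286
AC = TC/Q = 286/8 = 143/4

143/4


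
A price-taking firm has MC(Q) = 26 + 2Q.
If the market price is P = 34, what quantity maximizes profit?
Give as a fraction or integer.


In perfect competition, profit is maximized where P = MC.
34 = 26 + 2Q
8 = 2Q
Q* = 8/2 = 4

4


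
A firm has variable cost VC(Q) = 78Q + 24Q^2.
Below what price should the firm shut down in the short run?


AVC(Q) = VC(Q)/Q = 78 + 24Q
AVC is increasing in Q, so minimum AVC is at Q -> 0+.
Min AVC = 78
The firm should shut down if P < 78.

78


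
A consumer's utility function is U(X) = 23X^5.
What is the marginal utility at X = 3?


MU = dU/dX = 23*5*X^(5-1)
MU = 115*X^4
At X = 3:
MU = 115 * 3^4
MU = 115 * 81 = 9315

9315


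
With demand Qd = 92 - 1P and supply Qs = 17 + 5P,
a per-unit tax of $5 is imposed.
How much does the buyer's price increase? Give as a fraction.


With a per-unit tax, the buyer's price increase depends on relative slopes.
Supply slope: d = 5, Demand slope: b = 1
Buyer's price increase = d * tax / (b + d)
= 5 * 5 / (1 + 5)
= 25 / 6 = 25/6

25/6


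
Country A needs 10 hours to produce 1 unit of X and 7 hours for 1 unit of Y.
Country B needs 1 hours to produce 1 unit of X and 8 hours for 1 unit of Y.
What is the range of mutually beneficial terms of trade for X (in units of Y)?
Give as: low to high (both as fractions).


Opportunity cost of X for Country A = hours_X / hours_Y = 10/7 = 10/7 units of Y
Opportunity cost of X for Country B = hours_X / hours_Y = 1/8 = 1/8 units of Y
Terms of trade must be between the two opportunity costs.
Range: 1/8 to 10/7

1/8 to 10/7


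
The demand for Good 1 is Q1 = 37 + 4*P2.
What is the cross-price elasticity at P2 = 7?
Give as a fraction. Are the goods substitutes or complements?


dQ1/dP2 = 4
At P2 = 7: Q1 = 37 + 4*7 = 65
Exy = (dQ1/dP2)(P2/Q1) = 4 * 7 / 65 = 28/65
Since Exy > 0, the goods are substitutes.

28/65 (substitutes)


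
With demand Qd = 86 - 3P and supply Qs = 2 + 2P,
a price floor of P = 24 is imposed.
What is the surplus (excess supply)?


At P = 24:
Qd = 86 - 3*24 = 14
Qs = 2 + 2*24 = 50
Surplus = Qs - Qd = 50 - 14 = 36

36


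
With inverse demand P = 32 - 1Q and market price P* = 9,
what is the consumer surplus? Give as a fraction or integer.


Maximum willingness to pay (at Q=0): P_max = 32
Quantity demanded at P* = 9:
Q* = (32 - 9)/1 = 23
CS = (1/2) * Q* * (P_max - P*)
CS = (1/2) * 23 * (32 - 9)
CS = (1/2) * 23 * 23 = 529/2

529/2


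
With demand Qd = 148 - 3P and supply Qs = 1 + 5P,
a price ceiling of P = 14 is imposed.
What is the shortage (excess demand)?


At P = 14:
Qd = 148 - 3*14 = 106
Qs = 1 + 5*14 = 71
Shortage = Qd - Qs = 106 - 71 = 35

35


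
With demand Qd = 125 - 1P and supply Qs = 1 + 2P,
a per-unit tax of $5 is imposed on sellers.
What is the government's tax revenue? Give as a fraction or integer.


With tax on sellers, new supply: Qs' = 1 + 2(P - 5)
= 2P - 9
New equilibrium quantity:
Q_new = 241/3
Tax revenue = tax * Q_new = 5 * 241/3 = 1205/3

1205/3


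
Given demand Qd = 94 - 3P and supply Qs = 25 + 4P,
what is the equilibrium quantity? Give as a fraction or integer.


First find equilibrium price:
94 - 3P = 25 + 4P
P* = 69/7 = 69/7
Then substitute into demand:
Q* = 94 - 3 * 69/7 = 451/7

451/7


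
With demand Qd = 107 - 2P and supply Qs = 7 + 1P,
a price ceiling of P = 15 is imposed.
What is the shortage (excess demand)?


At P = 15:
Qd = 107 - 2*15 = 77
Qs = 7 + 1*15 = 22
Shortage = Qd - Qs = 77 - 22 = 55

55


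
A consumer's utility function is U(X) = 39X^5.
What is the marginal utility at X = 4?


MU = dU/dX = 39*5*X^(5-1)
MU = 195*X^4
At X = 4:
MU = 195 * 4^4
MU = 195 * 256 = 49920

49920


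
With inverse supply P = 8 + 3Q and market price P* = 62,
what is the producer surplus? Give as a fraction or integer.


Minimum supply price (at Q=0): P_min = 8
Quantity supplied at P* = 62:
Q* = (62 - 8)/3 = 18
PS = (1/2) * Q* * (P* - P_min)
PS = (1/2) * 18 * (62 - 8)
PS = (1/2) * 18 * 54 = 486

486


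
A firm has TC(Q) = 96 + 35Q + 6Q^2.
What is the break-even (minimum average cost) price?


AC(Q) = 96/Q + 35 + 6Q
To minimize: dAC/dQ = -96/Q^2 + 6 = 0
Q^2 = 96/6 = 16
Q* = 4
Min AC = 96/4 + 35 + 6*4
Min AC = 24 + 35 + 24 = 83

83


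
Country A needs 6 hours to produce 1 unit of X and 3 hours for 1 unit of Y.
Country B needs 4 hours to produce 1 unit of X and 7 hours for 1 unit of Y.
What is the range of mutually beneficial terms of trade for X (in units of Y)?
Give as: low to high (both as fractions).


Opportunity cost of X for Country A = hours_X / hours_Y = 6/3 = 2 units of Y
Opportunity cost of X for Country B = hours_X / hours_Y = 4/7 = 4/7 units of Y
Terms of trade must be between the two opportunity costs.
Range: 4/7 to 2

4/7 to 2


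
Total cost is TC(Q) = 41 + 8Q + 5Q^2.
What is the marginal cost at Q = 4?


MC = dTC/dQ = 8 + 2*5*Q
At Q = 4:
MC = 8 + 10*4
MC = 8 + 40 = 48

48


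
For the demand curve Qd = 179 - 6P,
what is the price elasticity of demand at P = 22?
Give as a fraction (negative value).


dQ/dP = -6
At P = 22: Q = 179 - 6*22 = 47
E = (dQ/dP)(P/Q) = (-6)(22/47) = -132/47

-132/47


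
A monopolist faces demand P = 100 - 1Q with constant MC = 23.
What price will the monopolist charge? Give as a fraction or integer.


MR = 100 - 2Q
Set MR = MC: 100 - 2Q = 23
Q* = 77/2
Substitute into demand:
P* = 100 - 1*77/2 = 123/2

123/2


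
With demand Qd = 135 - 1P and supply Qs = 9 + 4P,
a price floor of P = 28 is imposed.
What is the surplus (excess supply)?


At P = 28:
Qd = 135 - 1*28 = 107
Qs = 9 + 4*28 = 121
Surplus = Qs - Qd = 121 - 107 = 14

14


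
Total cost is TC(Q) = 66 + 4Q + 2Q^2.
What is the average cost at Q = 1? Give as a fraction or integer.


TC(1) = 66 + 4*1 + 2*1^2
TC(1) = 66 + 4 + 2 = 72
AC = TC/Q = 72/1 = 72

72


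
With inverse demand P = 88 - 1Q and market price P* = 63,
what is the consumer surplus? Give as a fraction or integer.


Maximum willingness to pay (at Q=0): P_max = 88
Quantity demanded at P* = 63:
Q* = (88 - 63)/1 = 25
CS = (1/2) * Q* * (P_max - P*)
CS = (1/2) * 25 * (88 - 63)
CS = (1/2) * 25 * 25 = 625/2

625/2


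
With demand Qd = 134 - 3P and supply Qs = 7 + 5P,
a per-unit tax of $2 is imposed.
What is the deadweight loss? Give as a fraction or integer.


Pre-tax equilibrium quantity: Q* = 691/8
Post-tax equilibrium quantity: Q_tax = 661/8
Reduction in quantity: Q* - Q_tax = 15/4
DWL = (1/2) * tax * (Q* - Q_tax)
DWL = (1/2) * 2 * 15/4 = 15/4

15/4


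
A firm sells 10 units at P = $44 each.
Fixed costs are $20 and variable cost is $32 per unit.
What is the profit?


Total Revenue = P * Q = 44 * 10 = $440
Total Cost = FC + VC*Q = 20 + 32*10 = $340
Profit = TR - TC = 440 - 340 = $100

$100


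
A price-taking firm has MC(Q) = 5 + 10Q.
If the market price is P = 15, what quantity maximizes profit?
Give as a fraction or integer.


In perfect competition, profit is maximized where P = MC.
15 = 5 + 10Q
10 = 10Q
Q* = 10/10 = 1

1


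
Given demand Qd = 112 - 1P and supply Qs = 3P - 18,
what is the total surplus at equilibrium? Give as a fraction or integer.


Find equilibrium: 112 - 1P = 3P - 18
112 + 18 = 4P
P* = 130/4 = 65/2
Q* = 3*65/2 - 18 = 159/2
Inverse demand: P = 112 - Q/1, so P_max = 112
Inverse supply: P = 6 + Q/3, so P_min = 6
CS = (1/2) * 159/2 * (112 - 65/2) = 25281/8
PS = (1/2) * 159/2 * (65/2 - 6) = 8427/8
TS = CS + PS = 25281/8 + 8427/8 = 8427/2

8427/2


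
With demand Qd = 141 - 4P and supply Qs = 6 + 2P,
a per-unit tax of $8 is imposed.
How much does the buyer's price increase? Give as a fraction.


With a per-unit tax, the buyer's price increase depends on relative slopes.
Supply slope: d = 2, Demand slope: b = 4
Buyer's price increase = d * tax / (b + d)
= 2 * 8 / (4 + 2)
= 16 / 6 = 8/3

8/3


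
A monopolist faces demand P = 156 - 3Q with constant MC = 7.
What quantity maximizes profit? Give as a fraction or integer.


TR = P*Q = (156 - 3Q)Q = 156Q - 3Q^2
MR = dTR/dQ = 156 - 6Q
Set MR = MC:
156 - 6Q = 7
149 = 6Q
Q* = 149/6 = 149/6

149/6


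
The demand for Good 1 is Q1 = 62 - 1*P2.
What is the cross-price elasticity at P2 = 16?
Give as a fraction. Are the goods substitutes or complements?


dQ1/dP2 = -1
At P2 = 16: Q1 = 62 - 1*16 = 46
Exy = (dQ1/dP2)(P2/Q1) = -1 * 16 / 46 = -8/23
Since Exy < 0, the goods are complements.

-8/23 (complements)


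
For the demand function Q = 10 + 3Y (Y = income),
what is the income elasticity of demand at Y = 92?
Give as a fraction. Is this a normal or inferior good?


dQ/dY = 3
At Y = 92: Q = 10 + 3*92 = 286
Ey = (dQ/dY)(Y/Q) = 3 * 92 / 286 = 138/143
Since Ey > 0, this is a normal good.

138/143 (normal good)


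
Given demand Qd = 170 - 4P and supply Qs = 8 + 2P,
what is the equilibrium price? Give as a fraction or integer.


At equilibrium, Qd = Qs.
170 - 4P = 8 + 2P
170 - 8 = 4P + 2P
162 = 6P
P* = 162/6 = 27

27


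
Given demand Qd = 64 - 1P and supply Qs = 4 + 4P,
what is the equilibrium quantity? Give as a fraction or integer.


First find equilibrium price:
64 - 1P = 4 + 4P
P* = 60/5 = 12
Then substitute into demand:
Q* = 64 - 1 * 12 = 52

52


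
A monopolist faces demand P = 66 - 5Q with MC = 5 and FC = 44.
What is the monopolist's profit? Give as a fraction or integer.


MR = MC: 66 - 10Q = 5
Q* = 61/10
P* = 66 - 5*61/10 = 71/2
Profit = (P* - MC)*Q* - FC
= (71/2 - 5)*61/10 - 44
= 61/2*61/10 - 44
= 3721/20 - 44 = 2841/20

2841/20


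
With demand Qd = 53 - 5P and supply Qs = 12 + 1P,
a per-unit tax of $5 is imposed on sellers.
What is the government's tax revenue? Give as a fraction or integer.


With tax on sellers, new supply: Qs' = 12 + 1(P - 5)
= 7 + 1P
New equilibrium quantity:
Q_new = 44/3
Tax revenue = tax * Q_new = 5 * 44/3 = 220/3

220/3


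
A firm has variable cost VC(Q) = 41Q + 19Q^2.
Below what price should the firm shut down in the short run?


AVC(Q) = VC(Q)/Q = 41 + 19Q
AVC is increasing in Q, so minimum AVC is at Q -> 0+.
Min AVC = 41
The firm should shut down if P < 41.

41


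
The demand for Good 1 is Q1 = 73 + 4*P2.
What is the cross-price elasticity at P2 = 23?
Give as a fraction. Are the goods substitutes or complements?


dQ1/dP2 = 4
At P2 = 23: Q1 = 73 + 4*23 = 165
Exy = (dQ1/dP2)(P2/Q1) = 4 * 23 / 165 = 92/165
Since Exy > 0, the goods are substitutes.

92/165 (substitutes)


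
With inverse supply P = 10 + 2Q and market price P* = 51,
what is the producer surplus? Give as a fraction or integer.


Minimum supply price (at Q=0): P_min = 10
Quantity supplied at P* = 51:
Q* = (51 - 10)/2 = 41/2
PS = (1/2) * Q* * (P* - P_min)
PS = (1/2) * 41/2 * (51 - 10)
PS = (1/2) * 41/2 * 41 = 1681/4

1681/4


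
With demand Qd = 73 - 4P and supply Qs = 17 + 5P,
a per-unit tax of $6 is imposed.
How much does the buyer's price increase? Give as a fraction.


With a per-unit tax, the buyer's price increase depends on relative slopes.
Supply slope: d = 5, Demand slope: b = 4
Buyer's price increase = d * tax / (b + d)
= 5 * 6 / (4 + 5)
= 30 / 9 = 10/3

10/3


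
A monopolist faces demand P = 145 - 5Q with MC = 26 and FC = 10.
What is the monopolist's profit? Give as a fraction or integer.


MR = MC: 145 - 10Q = 26
Q* = 119/10
P* = 145 - 5*119/10 = 171/2
Profit = (P* - MC)*Q* - FC
= (171/2 - 26)*119/10 - 10
= 119/2*119/10 - 10
= 14161/20 - 10 = 13961/20

13961/20


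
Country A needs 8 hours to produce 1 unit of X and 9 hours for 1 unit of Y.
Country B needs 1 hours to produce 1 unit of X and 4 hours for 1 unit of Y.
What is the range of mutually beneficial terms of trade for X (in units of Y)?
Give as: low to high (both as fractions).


Opportunity cost of X for Country A = hours_X / hours_Y = 8/9 = 8/9 units of Y
Opportunity cost of X for Country B = hours_X / hours_Y = 1/4 = 1/4 units of Y
Terms of trade must be between the two opportunity costs.
Range: 1/4 to 8/9

1/4 to 8/9


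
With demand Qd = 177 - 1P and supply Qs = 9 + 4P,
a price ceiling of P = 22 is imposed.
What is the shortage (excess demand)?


At P = 22:
Qd = 177 - 1*22 = 155
Qs = 9 + 4*22 = 97
Shortage = Qd - Qs = 155 - 97 = 58

58


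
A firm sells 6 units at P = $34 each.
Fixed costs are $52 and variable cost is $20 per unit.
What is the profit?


Total Revenue = P * Q = 34 * 6 = $204
Total Cost = FC + VC*Q = 52 + 20*6 = $172
Profit = TR - TC = 204 - 172 = $32

$32


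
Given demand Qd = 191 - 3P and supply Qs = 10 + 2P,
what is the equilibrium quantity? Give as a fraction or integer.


First find equilibrium price:
191 - 3P = 10 + 2P
P* = 181/5 = 181/5
Then substitute into demand:
Q* = 191 - 3 * 181/5 = 412/5

412/5


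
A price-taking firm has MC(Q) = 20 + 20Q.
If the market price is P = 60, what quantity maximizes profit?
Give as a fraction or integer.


In perfect competition, profit is maximized where P = MC.
60 = 20 + 20Q
40 = 20Q
Q* = 40/20 = 2

2


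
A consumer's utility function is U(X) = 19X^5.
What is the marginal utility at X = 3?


MU = dU/dX = 19*5*X^(5-1)
MU = 95*X^4
At X = 3:
MU = 95 * 3^4
MU = 95 * 81 = 7695

7695


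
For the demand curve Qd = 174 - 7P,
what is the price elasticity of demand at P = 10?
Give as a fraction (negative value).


dQ/dP = -7
At P = 10: Q = 174 - 7*10 = 104
E = (dQ/dP)(P/Q) = (-7)(10/104) = -35/52

-35/52


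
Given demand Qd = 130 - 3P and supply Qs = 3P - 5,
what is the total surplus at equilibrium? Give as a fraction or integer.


Find equilibrium: 130 - 3P = 3P - 5
130 + 5 = 6P
P* = 135/6 = 45/2
Q* = 3*45/2 - 5 = 125/2
Inverse demand: P = 130/3 - Q/3, so P_max = 130/3
Inverse supply: P = 5/3 + Q/3, so P_min = 5/3
CS = (1/2) * 125/2 * (130/3 - 45/2) = 15625/24
PS = (1/2) * 125/2 * (45/2 - 5/3) = 15625/24
TS = CS + PS = 15625/24 + 15625/24 = 15625/12

15625/12


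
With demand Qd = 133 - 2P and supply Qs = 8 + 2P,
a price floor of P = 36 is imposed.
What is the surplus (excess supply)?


At P = 36:
Qd = 133 - 2*36 = 61
Qs = 8 + 2*36 = 80
Surplus = Qs - Qd = 80 - 61 = 19

19


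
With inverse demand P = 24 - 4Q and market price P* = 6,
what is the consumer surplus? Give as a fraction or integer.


Maximum willingness to pay (at Q=0): P_max = 24
Quantity demanded at P* = 6:
Q* = (24 - 6)/4 = 9/2
CS = (1/2) * Q* * (P_max - P*)
CS = (1/2) * 9/2 * (24 - 6)
CS = (1/2) * 9/2 * 18 = 81/2

81/2


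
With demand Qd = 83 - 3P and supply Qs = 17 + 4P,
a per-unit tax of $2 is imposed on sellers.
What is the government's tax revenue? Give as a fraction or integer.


With tax on sellers, new supply: Qs' = 17 + 4(P - 2)
= 9 + 4P
New equilibrium quantity:
Q_new = 359/7
Tax revenue = tax * Q_new = 2 * 359/7 = 718/7

718/7


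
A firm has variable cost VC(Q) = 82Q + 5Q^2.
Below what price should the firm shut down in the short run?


AVC(Q) = VC(Q)/Q = 82 + 5Q
AVC is increasing in Q, so minimum AVC is at Q -> 0+.
Min AVC = 82
The firm should shut down if P < 82.

82


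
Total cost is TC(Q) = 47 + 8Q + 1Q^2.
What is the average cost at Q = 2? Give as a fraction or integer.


TC(2) = 47 + 8*2 + 1*2^2
TC(2) = 47 + 16 + 4 = 67
AC = TC/Q = 67/2 = 67/2

67/2


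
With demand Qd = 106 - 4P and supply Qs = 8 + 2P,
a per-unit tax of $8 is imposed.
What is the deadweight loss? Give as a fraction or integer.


Pre-tax equilibrium quantity: Q* = 122/3
Post-tax equilibrium quantity: Q_tax = 30
Reduction in quantity: Q* - Q_tax = 32/3
DWL = (1/2) * tax * (Q* - Q_tax)
DWL = (1/2) * 8 * 32/3 = 128/3

128/3


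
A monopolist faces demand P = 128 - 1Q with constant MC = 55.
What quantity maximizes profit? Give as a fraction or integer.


TR = P*Q = (128 - 1Q)Q = 128Q - 1Q^2
MR = dTR/dQ = 128 - 2Q
Set MR = MC:
128 - 2Q = 55
73 = 2Q
Q* = 73/2 = 73/2

73/2


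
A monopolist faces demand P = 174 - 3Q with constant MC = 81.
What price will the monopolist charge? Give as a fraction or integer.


MR = 174 - 6Q
Set MR = MC: 174 - 6Q = 81
Q* = 31/2
Substitute into demand:
P* = 174 - 3*31/2 = 255/2

255/2


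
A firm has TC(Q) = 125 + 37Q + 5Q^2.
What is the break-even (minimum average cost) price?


AC(Q) = 125/Q + 37 + 5Q
To minimize: dAC/dQ = -125/Q^2 + 5 = 0
Q^2 = 125/5 = 25
Q* = 5
Min AC = 125/5 + 37 + 5*5
Min AC = 25 + 37 + 25 = 87

87


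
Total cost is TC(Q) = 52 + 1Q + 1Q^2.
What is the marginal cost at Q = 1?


MC = dTC/dQ = 1 + 2*1*Q
At Q = 1:
MC = 1 + 2*1
MC = 1 + 2 = 3

3


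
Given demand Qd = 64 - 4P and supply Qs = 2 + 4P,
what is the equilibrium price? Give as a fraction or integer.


At equilibrium, Qd = Qs.
64 - 4P = 2 + 4P
64 - 2 = 4P + 4P
62 = 8P
P* = 62/8 = 31/4

31/4


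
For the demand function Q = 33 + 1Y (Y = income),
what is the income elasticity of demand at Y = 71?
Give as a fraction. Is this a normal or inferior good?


dQ/dY = 1
At Y = 71: Q = 33 + 1*71 = 104
Ey = (dQ/dY)(Y/Q) = 1 * 71 / 104 = 71/104
Since Ey > 0, this is a normal good.

71/104 (normal good)


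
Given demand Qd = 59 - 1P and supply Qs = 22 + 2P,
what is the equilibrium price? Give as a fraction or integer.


At equilibrium, Qd = Qs.
59 - 1P = 22 + 2P
59 - 22 = 1P + 2P
37 = 3P
P* = 37/3 = 37/3

37/3


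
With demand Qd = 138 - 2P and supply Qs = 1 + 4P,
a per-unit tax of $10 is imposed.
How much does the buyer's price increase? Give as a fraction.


With a per-unit tax, the buyer's price increase depends on relative slopes.
Supply slope: d = 4, Demand slope: b = 2
Buyer's price increase = d * tax / (b + d)
= 4 * 10 / (2 + 4)
= 40 / 6 = 20/3

20/3


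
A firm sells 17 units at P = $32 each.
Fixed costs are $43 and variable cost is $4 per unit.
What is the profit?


Total Revenue = P * Q = 32 * 17 = $544
Total Cost = FC + VC*Q = 43 + 4*17 = $111
Profit = TR - TC = 544 - 111 = $433

$433


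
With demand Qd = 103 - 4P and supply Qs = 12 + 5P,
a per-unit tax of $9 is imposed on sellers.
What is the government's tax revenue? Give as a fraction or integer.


With tax on sellers, new supply: Qs' = 12 + 5(P - 9)
= 5P - 33
New equilibrium quantity:
Q_new = 383/9
Tax revenue = tax * Q_new = 9 * 383/9 = 383

383


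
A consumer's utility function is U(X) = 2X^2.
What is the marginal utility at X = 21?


MU = dU/dX = 2*2*X^(2-1)
MU = 4*X^1
At X = 21:
MU = 4 * 21^1
MU = 4 * 21 = 84

84


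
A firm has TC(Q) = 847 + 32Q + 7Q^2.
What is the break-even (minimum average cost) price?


AC(Q) = 847/Q + 32 + 7Q
To minimize: dAC/dQ = -847/Q^2 + 7 = 0
Q^2 = 847/7 = 121
Q* = 11
Min AC = 847/11 + 32 + 7*11
Min AC = 77 + 32 + 77 = 186

186


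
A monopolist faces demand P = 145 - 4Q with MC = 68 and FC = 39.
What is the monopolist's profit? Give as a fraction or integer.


MR = MC: 145 - 8Q = 68
Q* = 77/8
P* = 145 - 4*77/8 = 213/2
Profit = (P* - MC)*Q* - FC
= (213/2 - 68)*77/8 - 39
= 77/2*77/8 - 39
= 5929/16 - 39 = 5305/16

5305/16


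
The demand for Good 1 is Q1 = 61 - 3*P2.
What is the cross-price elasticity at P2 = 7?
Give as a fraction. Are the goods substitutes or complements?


dQ1/dP2 = -3
At P2 = 7: Q1 = 61 - 3*7 = 40
Exy = (dQ1/dP2)(P2/Q1) = -3 * 7 / 40 = -21/40
Since Exy < 0, the goods are complements.

-21/40 (complements)


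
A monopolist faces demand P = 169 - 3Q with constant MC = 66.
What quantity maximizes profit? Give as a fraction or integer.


TR = P*Q = (169 - 3Q)Q = 169Q - 3Q^2
MR = dTR/dQ = 169 - 6Q
Set MR = MC:
169 - 6Q = 66
103 = 6Q
Q* = 103/6 = 103/6

103/6


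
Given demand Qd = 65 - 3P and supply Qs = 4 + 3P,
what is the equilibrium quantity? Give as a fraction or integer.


First find equilibrium price:
65 - 3P = 4 + 3P
P* = 61/6 = 61/6
Then substitute into demand:
Q* = 65 - 3 * 61/6 = 69/2

69/2


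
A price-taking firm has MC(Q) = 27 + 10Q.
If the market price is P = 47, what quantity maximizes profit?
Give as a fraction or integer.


In perfect competition, profit is maximized where P = MC.
47 = 27 + 10Q
20 = 10Q
Q* = 20/10 = 2

2


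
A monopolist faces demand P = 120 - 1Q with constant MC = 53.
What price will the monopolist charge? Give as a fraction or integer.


MR = 120 - 2Q
Set MR = MC: 120 - 2Q = 53
Q* = 67/2
Substitute into demand:
P* = 120 - 1*67/2 = 173/2

173/2


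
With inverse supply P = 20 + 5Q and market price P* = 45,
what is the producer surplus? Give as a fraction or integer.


Minimum supply price (at Q=0): P_min = 20
Quantity supplied at P* = 45:
Q* = (45 - 20)/5 = 5
PS = (1/2) * Q* * (P* - P_min)
PS = (1/2) * 5 * (45 - 20)
PS = (1/2) * 5 * 25 = 125/2

125/2


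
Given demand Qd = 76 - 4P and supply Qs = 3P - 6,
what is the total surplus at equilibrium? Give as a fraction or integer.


Find equilibrium: 76 - 4P = 3P - 6
76 + 6 = 7P
P* = 82/7 = 82/7
Q* = 3*82/7 - 6 = 204/7
Inverse demand: P = 19 - Q/4, so P_max = 19
Inverse supply: P = 2 + Q/3, so P_min = 2
CS = (1/2) * 204/7 * (19 - 82/7) = 5202/49
PS = (1/2) * 204/7 * (82/7 - 2) = 6936/49
TS = CS + PS = 5202/49 + 6936/49 = 1734/7

1734/7


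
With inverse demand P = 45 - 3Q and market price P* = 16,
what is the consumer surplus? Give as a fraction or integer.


Maximum willingness to pay (at Q=0): P_max = 45
Quantity demanded at P* = 16:
Q* = (45 - 16)/3 = 29/3
CS = (1/2) * Q* * (P_max - P*)
CS = (1/2) * 29/3 * (45 - 16)
CS = (1/2) * 29/3 * 29 = 841/6

841/6


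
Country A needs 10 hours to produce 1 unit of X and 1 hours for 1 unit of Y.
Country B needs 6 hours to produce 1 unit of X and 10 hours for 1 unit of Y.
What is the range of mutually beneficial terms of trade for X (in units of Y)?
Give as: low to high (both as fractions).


Opportunity cost of X for Country A = hours_X / hours_Y = 10/1 = 10 units of Y
Opportunity cost of X for Country B = hours_X / hours_Y = 6/10 = 3/5 units of Y
Terms of trade must be between the two opportunity costs.
Range: 3/5 to 10

3/5 to 10


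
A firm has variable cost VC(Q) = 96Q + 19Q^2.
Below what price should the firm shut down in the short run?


AVC(Q) = VC(Q)/Q = 96 + 19Q
AVC is increasing in Q, so minimum AVC is at Q -> 0+.
Min AVC = 96
The firm should shut down if P < 96.

96


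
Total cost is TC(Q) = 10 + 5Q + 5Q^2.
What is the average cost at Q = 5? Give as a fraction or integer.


TC(5) = 10 + 5*5 + 5*5^2
TC(5) = 10 + 25 + 125 = 160
AC = TC/Q = 160/5 = 32

32


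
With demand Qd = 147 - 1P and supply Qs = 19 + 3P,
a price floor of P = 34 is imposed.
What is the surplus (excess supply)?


At P = 34:
Qd = 147 - 1*34 = 113
Qs = 19 + 3*34 = 121
Surplus = Qs - Qd = 121 - 113 = 8

8


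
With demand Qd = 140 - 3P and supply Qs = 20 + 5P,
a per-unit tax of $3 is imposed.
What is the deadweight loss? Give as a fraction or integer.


Pre-tax equilibrium quantity: Q* = 95
Post-tax equilibrium quantity: Q_tax = 715/8
Reduction in quantity: Q* - Q_tax = 45/8
DWL = (1/2) * tax * (Q* - Q_tax)
DWL = (1/2) * 3 * 45/8 = 135/16

135/16


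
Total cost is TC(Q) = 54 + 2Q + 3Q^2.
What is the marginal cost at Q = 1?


MC = dTC/dQ = 2 + 2*3*Q
At Q = 1:
MC = 2 + 6*1
MC = 2 + 6 = 8

8


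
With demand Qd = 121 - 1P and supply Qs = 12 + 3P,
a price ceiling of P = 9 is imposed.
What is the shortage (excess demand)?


At P = 9:
Qd = 121 - 1*9 = 112
Qs = 12 + 3*9 = 39
Shortage = Qd - Qs = 112 - 39 = 73

73


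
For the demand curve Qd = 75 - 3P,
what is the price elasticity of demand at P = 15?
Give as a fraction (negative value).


dQ/dP = -3
At P = 15: Q = 75 - 3*15 = 30
E = (dQ/dP)(P/Q) = (-3)(15/30) = -3/2

-3/2


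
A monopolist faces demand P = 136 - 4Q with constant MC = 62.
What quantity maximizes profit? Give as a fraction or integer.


TR = P*Q = (136 - 4Q)Q = 136Q - 4Q^2
MR = dTR/dQ = 136 - 8Q
Set MR = MC:
136 - 8Q = 62
74 = 8Q
Q* = 74/8 = 37/4

37/4


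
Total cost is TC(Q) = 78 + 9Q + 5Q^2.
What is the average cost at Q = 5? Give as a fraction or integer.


TC(5) = 78 + 9*5 + 5*5^2
TC(5) = 78 + 45 + 125 = 248
AC = TC/Q = 248/5 = 248/5

248/5


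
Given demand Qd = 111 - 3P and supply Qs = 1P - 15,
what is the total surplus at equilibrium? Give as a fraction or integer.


Find equilibrium: 111 - 3P = 1P - 15
111 + 15 = 4P
P* = 126/4 = 63/2
Q* = 1*63/2 - 15 = 33/2
Inverse demand: P = 37 - Q/3, so P_max = 37
Inverse supply: P = 15 + Q/1, so P_min = 15
CS = (1/2) * 33/2 * (37 - 63/2) = 363/8
PS = (1/2) * 33/2 * (63/2 - 15) = 1089/8
TS = CS + PS = 363/8 + 1089/8 = 363/2

363/2


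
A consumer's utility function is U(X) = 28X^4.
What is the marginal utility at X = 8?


MU = dU/dX = 28*4*X^(4-1)
MU = 112*X^3
At X = 8:
MU = 112 * 8^3
MU = 112 * 512 = 57344

57344


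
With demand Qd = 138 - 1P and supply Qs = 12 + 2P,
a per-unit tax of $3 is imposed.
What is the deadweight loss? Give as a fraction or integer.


Pre-tax equilibrium quantity: Q* = 96
Post-tax equilibrium quantity: Q_tax = 94
Reduction in quantity: Q* - Q_tax = 2
DWL = (1/2) * tax * (Q* - Q_tax)
DWL = (1/2) * 3 * 2 = 3

3


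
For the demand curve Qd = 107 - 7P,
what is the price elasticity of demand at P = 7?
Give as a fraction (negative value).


dQ/dP = -7
At P = 7: Q = 107 - 7*7 = 58
E = (dQ/dP)(P/Q) = (-7)(7/58) = -49/58

-49/58


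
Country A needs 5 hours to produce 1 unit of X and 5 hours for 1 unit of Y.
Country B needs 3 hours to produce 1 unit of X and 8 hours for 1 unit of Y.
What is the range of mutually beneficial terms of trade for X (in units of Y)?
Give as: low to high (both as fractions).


Opportunity cost of X for Country A = hours_X / hours_Y = 5/5 = 1 units of Y
Opportunity cost of X for Country B = hours_X / hours_Y = 3/8 = 3/8 units of Y
Terms of trade must be between the two opportunity costs.
Range: 3/8 to 1

3/8 to 1


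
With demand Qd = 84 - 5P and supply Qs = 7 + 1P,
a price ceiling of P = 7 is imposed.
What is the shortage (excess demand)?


At P = 7:
Qd = 84 - 5*7 = 49
Qs = 7 + 1*7 = 14
Shortage = Qd - Qs = 49 - 14 = 35

35


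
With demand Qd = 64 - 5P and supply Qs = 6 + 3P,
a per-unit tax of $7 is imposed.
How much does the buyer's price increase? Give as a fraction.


With a per-unit tax, the buyer's price increase depends on relative slopes.
Supply slope: d = 3, Demand slope: b = 5
Buyer's price increase = d * tax / (b + d)
= 3 * 7 / (5 + 3)
= 21 / 8 = 21/8

21/8


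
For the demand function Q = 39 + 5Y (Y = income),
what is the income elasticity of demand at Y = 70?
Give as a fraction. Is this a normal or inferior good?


dQ/dY = 5
At Y = 70: Q = 39 + 5*70 = 389
Ey = (dQ/dY)(Y/Q) = 5 * 70 / 389 = 350/389
Since Ey > 0, this is a normal good.

350/389 (normal good)


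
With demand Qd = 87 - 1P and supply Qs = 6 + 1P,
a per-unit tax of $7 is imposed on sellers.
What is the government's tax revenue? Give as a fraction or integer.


With tax on sellers, new supply: Qs' = 6 + 1(P - 7)
= 1P - 1
New equilibrium quantity:
Q_new = 43
Tax revenue = tax * Q_new = 7 * 43 = 301

301


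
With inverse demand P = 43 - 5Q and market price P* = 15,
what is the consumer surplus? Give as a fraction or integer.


Maximum willingness to pay (at Q=0): P_max = 43
Quantity demanded at P* = 15:
Q* = (43 - 15)/5 = 28/5
CS = (1/2) * Q* * (P_max - P*)
CS = (1/2) * 28/5 * (43 - 15)
CS = (1/2) * 28/5 * 28 = 392/5

392/5


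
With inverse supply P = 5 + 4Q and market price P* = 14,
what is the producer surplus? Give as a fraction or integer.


Minimum supply price (at Q=0): P_min = 5
Quantity supplied at P* = 14:
Q* = (14 - 5)/4 = 9/4
PS = (1/2) * Q* * (P* - P_min)
PS = (1/2) * 9/4 * (14 - 5)
PS = (1/2) * 9/4 * 9 = 81/8

81/8


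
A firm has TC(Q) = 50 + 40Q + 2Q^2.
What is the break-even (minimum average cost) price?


AC(Q) = 50/Q + 40 + 2Q
To minimize: dAC/dQ = -50/Q^2 + 2 = 0
Q^2 = 50/2 = 25
Q* = 5
Min AC = 50/5 + 40 + 2*5
Min AC = 10 + 40 + 10 = 60

60


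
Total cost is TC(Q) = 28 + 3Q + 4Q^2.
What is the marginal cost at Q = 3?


MC = dTC/dQ = 3 + 2*4*Q
At Q = 3:
MC = 3 + 8*3
MC = 3 + 24 = 27

27


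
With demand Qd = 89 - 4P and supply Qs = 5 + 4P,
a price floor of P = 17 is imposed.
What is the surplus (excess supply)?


At P = 17:
Qd = 89 - 4*17 = 21
Qs = 5 + 4*17 = 73
Surplus = Qs - Qd = 73 - 21 = 52

52


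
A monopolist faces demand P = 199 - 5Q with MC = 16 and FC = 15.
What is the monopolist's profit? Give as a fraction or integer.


MR = MC: 199 - 10Q = 16
Q* = 183/10
P* = 199 - 5*183/10 = 215/2
Profit = (P* - MC)*Q* - FC
= (215/2 - 16)*183/10 - 15
= 183/2*183/10 - 15
= 33489/20 - 15 = 33189/20

33189/20


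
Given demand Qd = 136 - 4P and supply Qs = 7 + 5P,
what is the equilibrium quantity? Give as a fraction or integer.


First find equilibrium price:
136 - 4P = 7 + 5P
P* = 129/9 = 43/3
Then substitute into demand:
Q* = 136 - 4 * 43/3 = 236/3

236/3


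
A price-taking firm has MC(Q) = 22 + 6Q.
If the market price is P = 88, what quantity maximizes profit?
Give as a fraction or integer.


In perfect competition, profit is maximized where P = MC.
88 = 22 + 6Q
66 = 6Q
Q* = 66/6 = 11

11


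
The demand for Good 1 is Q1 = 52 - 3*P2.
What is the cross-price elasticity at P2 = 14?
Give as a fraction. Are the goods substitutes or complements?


dQ1/dP2 = -3
At P2 = 14: Q1 = 52 - 3*14 = 10
Exy = (dQ1/dP2)(P2/Q1) = -3 * 14 / 10 = -21/5
Since Exy < 0, the goods are complements.

-21/5 (complements)


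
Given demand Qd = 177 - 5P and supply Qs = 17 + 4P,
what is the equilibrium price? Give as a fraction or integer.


At equilibrium, Qd = Qs.
177 - 5P = 17 + 4P
177 - 17 = 5P + 4P
160 = 9P
P* = 160/9 = 160/9

160/9


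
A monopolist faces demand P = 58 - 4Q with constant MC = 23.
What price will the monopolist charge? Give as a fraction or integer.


MR = 58 - 8Q
Set MR = MC: 58 - 8Q = 23
Q* = 35/8
Substitute into demand:
P* = 58 - 4*35/8 = 81/2

81/2


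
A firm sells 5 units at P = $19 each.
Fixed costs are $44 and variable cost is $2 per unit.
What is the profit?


Total Revenue = P * Q = 19 * 5 = $95
Total Cost = FC + VC*Q = 44 + 2*5 = $54
Profit = TR - TC = 95 - 54 = $41

$41


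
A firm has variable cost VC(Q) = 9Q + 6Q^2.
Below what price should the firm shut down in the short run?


AVC(Q) = VC(Q)/Q = 9 + 6Q
AVC is increasing in Q, so minimum AVC is at Q -> 0+.
Min AVC = 9
The firm should shut down if P < 9.

9


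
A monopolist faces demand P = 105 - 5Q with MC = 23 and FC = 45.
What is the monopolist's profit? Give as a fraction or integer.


MR = MC: 105 - 10Q = 23
Q* = 41/5
P* = 105 - 5*41/5 = 64
Profit = (P* - MC)*Q* - FC
= (64 - 23)*41/5 - 45
= 41*41/5 - 45
= 1681/5 - 45 = 1456/5

1456/5


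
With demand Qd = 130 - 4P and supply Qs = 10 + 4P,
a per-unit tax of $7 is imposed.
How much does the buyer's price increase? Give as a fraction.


With a per-unit tax, the buyer's price increase depends on relative slopes.
Supply slope: d = 4, Demand slope: b = 4
Buyer's price increase = d * tax / (b + d)
= 4 * 7 / (4 + 4)
= 28 / 8 = 7/2

7/2


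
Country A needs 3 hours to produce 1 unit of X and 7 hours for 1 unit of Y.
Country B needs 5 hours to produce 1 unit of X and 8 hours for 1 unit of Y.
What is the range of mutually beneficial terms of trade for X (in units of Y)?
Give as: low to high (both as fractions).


Opportunity cost of X for Country A = hours_X / hours_Y = 3/7 = 3/7 units of Y
Opportunity cost of X for Country B = hours_X / hours_Y = 5/8 = 5/8 units of Y
Terms of trade must be between the two opportunity costs.
Range: 3/7 to 5/8

3/7 to 5/8


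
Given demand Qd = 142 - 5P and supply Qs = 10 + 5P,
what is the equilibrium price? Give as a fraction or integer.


At equilibrium, Qd = Qs.
142 - 5P = 10 + 5P
142 - 10 = 5P + 5P
132 = 10P
P* = 132/10 = 66/5

66/5


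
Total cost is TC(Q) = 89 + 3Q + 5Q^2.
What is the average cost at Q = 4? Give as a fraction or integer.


TC(4) = 89 + 3*4 + 5*4^2
TC(4) = 89 + 12 + 80 = 181
AC = TC/Q = 181/4 = 181/4

181/4


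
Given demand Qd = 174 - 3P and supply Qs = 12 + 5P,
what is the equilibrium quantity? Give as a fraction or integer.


First find equilibrium price:
174 - 3P = 12 + 5P
P* = 162/8 = 81/4
Then substitute into demand:
Q* = 174 - 3 * 81/4 = 453/4

453/4


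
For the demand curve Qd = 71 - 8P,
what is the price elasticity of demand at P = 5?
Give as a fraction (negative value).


dQ/dP = -8
At P = 5: Q = 71 - 8*5 = 31
E = (dQ/dP)(P/Q) = (-8)(5/31) = -40/31

-40/31


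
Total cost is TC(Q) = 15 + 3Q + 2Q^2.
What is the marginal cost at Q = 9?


MC = dTC/dQ = 3 + 2*2*Q
At Q = 9:
MC = 3 + 4*9
MC = 3 + 36 = 39

39


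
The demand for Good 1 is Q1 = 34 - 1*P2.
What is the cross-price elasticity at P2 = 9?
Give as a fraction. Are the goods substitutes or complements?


dQ1/dP2 = -1
At P2 = 9: Q1 = 34 - 1*9 = 25
Exy = (dQ1/dP2)(P2/Q1) = -1 * 9 / 25 = -9/25
Since Exy < 0, the goods are complements.

-9/25 (complements)


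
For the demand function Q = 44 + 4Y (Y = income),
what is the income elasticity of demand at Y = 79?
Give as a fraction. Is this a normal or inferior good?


dQ/dY = 4
At Y = 79: Q = 44 + 4*79 = 360
Ey = (dQ/dY)(Y/Q) = 4 * 79 / 360 = 79/90
Since Ey > 0, this is a normal good.

79/90 (normal good)


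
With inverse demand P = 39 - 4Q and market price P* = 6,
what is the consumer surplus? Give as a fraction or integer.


Maximum willingness to pay (at Q=0): P_max = 39
Quantity demanded at P* = 6:
Q* = (39 - 6)/4 = 33/4
CS = (1/2) * Q* * (P_max - P*)
CS = (1/2) * 33/4 * (39 - 6)
CS = (1/2) * 33/4 * 33 = 1089/8

1089/8


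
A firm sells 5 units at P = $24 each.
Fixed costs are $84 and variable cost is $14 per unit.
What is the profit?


Total Revenue = P * Q = 24 * 5 = $120
Total Cost = FC + VC*Q = 84 + 14*5 = $154
Profit = TR - TC = 120 - 154 = $-34

$-34


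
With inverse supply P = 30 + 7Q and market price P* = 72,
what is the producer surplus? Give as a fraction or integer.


Minimum supply price (at Q=0): P_min = 30
Quantity supplied at P* = 72:
Q* = (72 - 30)/7 = 6
PS = (1/2) * Q* * (P* - P_min)
PS = (1/2) * 6 * (72 - 30)
PS = (1/2) * 6 * 42 = 126

126


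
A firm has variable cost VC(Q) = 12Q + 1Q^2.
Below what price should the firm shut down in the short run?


AVC(Q) = VC(Q)/Q = 12 + 1Q
AVC is increasing in Q, so minimum AVC is at Q -> 0+.
Min AVC = 12
The firm should shut down if P < 12.

12


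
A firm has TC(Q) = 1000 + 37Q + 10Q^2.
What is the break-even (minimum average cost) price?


AC(Q) = 1000/Q + 37 + 10Q
To minimize: dAC/dQ = -1000/Q^2 + 10 = 0
Q^2 = 1000/10 = 100
Q* = 10
Min AC = 1000/10 + 37 + 10*10
Min AC = 100 + 37 + 100 = 237

237


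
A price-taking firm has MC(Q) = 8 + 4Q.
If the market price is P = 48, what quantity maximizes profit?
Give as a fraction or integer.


In perfect competition, profit is maximized where P = MC.
48 = 8 + 4Q
40 = 4Q
Q* = 40/4 = 10

10


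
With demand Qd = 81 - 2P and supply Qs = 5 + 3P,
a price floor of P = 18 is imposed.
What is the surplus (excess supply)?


At P = 18:
Qd = 81 - 2*18 = 45
Qs = 5 + 3*18 = 59
Surplus = Qs - Qd = 59 - 45 = 14

14


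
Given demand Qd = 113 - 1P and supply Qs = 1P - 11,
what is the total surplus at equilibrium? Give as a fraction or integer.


Find equilibrium: 113 - 1P = 1P - 11
113 + 11 = 2P
P* = 124/2 = 62
Q* = 1*62 - 11 = 51
Inverse demand: P = 113 - Q/1, so P_max = 113
Inverse supply: P = 11 + Q/1, so P_min = 11
CS = (1/2) * 51 * (113 - 62) = 2601/2
PS = (1/2) * 51 * (62 - 11) = 2601/2
TS = CS + PS = 2601/2 + 2601/2 = 2601

2601


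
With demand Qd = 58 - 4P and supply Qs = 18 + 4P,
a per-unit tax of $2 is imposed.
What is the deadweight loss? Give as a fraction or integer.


Pre-tax equilibrium quantity: Q* = 38
Post-tax equilibrium quantity: Q_tax = 34
Reduction in quantity: Q* - Q_tax = 4
DWL = (1/2) * tax * (Q* - Q_tax)
DWL = (1/2) * 2 * 4 = 4

4


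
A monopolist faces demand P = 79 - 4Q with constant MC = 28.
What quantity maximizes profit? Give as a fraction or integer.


TR = P*Q = (79 - 4Q)Q = 79Q - 4Q^2
MR = dTR/dQ = 79 - 8Q
Set MR = MC:
79 - 8Q = 28
51 = 8Q
Q* = 51/8 = 51/8

51/8


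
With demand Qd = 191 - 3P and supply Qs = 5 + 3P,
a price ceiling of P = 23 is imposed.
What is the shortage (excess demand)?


At P = 23:
Qd = 191 - 3*23 = 122
Qs = 5 + 3*23 = 74
Shortage = Qd - Qs = 122 - 74 = 48

48


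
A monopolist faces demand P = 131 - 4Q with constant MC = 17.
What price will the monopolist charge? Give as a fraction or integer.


MR = 131 - 8Q
Set MR = MC: 131 - 8Q = 17
Q* = 57/4
Substitute into demand:
P* = 131 - 4*57/4 = 74

74


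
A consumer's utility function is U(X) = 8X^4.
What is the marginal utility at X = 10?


MU = dU/dX = 8*4*X^(4-1)
MU = 32*X^3
At X = 10:
MU = 32 * 10^3
MU = 32 * 1000 = 32000

32000


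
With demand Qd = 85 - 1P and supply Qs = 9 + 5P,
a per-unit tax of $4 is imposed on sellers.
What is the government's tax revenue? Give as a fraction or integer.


With tax on sellers, new supply: Qs' = 9 + 5(P - 4)
= 5P - 11
New equilibrium quantity:
Q_new = 69
Tax revenue = tax * Q_new = 4 * 69 = 276

276


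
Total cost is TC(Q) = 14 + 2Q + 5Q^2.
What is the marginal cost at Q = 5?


MC = dTC/dQ = 2 + 2*5*Q
At Q = 5:
MC = 2 + 10*5
MC = 2 + 50 = 52

52


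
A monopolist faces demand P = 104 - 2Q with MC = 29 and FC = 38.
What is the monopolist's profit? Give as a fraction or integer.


MR = MC: 104 - 4Q = 29
Q* = 75/4
P* = 104 - 2*75/4 = 133/2
Profit = (P* - MC)*Q* - FC
= (133/2 - 29)*75/4 - 38
= 75/2*75/4 - 38
= 5625/8 - 38 = 5321/8

5321/8


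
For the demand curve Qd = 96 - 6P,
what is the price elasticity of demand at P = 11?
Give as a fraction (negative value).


dQ/dP = -6
At P = 11: Q = 96 - 6*11 = 30
E = (dQ/dP)(P/Q) = (-6)(11/30) = -11/5

-11/5


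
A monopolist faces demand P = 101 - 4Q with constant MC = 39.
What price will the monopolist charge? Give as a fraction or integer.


MR = 101 - 8Q
Set MR = MC: 101 - 8Q = 39
Q* = 31/4
Substitute into demand:
P* = 101 - 4*31/4 = 70

70


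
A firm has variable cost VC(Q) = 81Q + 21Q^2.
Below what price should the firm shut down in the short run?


AVC(Q) = VC(Q)/Q = 81 + 21Q
AVC is increasing in Q, so minimum AVC is at Q -> 0+.
Min AVC = 81
The firm should shut down if P < 81.

81


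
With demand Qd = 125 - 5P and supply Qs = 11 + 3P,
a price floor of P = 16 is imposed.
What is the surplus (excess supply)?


At P = 16:
Qd = 125 - 5*16 = 45
Qs = 11 + 3*16 = 59
Surplus = Qs - Qd = 59 - 45 = 14

14


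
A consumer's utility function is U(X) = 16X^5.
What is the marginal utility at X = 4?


MU = dU/dX = 16*5*X^(5-1)
MU = 80*X^4
At X = 4:
MU = 80 * 4^4
MU = 80 * 256 = 20480

20480


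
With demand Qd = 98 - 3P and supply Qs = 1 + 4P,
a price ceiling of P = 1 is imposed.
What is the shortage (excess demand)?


At P = 1:
Qd = 98 - 3*1 = 95
Qs = 1 + 4*1 = 5
Shortage = Qd - Qs = 95 - 5 = 90

90


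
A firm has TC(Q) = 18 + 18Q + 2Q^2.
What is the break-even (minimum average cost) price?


AC(Q) = 18/Q + 18 + 2Q
To minimize: dAC/dQ = -18/Q^2 + 2 = 0
Q^2 = 18/2 = 9
Q* = 3
Min AC = 18/3 + 18 + 2*3
Min AC = 6 + 18 + 6 = 30

30


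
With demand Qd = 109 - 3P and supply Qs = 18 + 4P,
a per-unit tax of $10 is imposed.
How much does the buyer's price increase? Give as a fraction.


With a per-unit tax, the buyer's price increase depends on relative slopes.
Supply slope: d = 4, Demand slope: b = 3
Buyer's price increase = d * tax / (b + d)
= 4 * 10 / (3 + 4)
= 40 / 7 = 40/7

40/7


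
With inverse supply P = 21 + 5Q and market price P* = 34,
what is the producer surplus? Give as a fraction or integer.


Minimum supply price (at Q=0): P_min = 21
Quantity supplied at P* = 34:
Q* = (34 - 21)/5 = 13/5
PS = (1/2) * Q* * (P* - P_min)
PS = (1/2) * 13/5 * (34 - 21)
PS = (1/2) * 13/5 * 13 = 169/10

169/10


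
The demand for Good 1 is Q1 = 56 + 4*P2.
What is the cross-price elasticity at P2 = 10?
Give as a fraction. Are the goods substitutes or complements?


dQ1/dP2 = 4
At P2 = 10: Q1 = 56 + 4*10 = 96
Exy = (dQ1/dP2)(P2/Q1) = 4 * 10 / 96 = 5/12
Since Exy > 0, the goods are substitutes.

5/12 (substitutes)
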